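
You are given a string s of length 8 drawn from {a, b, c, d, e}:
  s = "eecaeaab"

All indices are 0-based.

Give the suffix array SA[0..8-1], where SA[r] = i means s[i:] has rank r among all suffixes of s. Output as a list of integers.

[5, 6, 3, 7, 2, 4, 1, 0]

rank→(start, suffix):
  0 → (5, 'aab')
  1 → (6, 'ab')
  2 → (3, 'aeaab')
  3 → (7, 'b')
  4 → (2, 'caeaab')
  5 → (4, 'eaab')
  6 → (1, 'ecaeaab')
  7 → (0, 'eecaeaab')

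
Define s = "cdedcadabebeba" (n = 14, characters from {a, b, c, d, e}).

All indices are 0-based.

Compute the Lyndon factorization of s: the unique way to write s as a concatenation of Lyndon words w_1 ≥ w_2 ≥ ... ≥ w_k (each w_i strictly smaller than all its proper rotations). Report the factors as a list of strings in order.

emit factor 1: 'cded' (i=0, period=4)
emit factor 2: 'c' (i=4, period=1)
emit factor 3: 'ad' (i=5, period=2)
emit factor 4: 'abebeb' (i=7, period=6)
emit factor 5: 'a' (i=13, period=1)

["cded", "c", "ad", "abebeb", "a"]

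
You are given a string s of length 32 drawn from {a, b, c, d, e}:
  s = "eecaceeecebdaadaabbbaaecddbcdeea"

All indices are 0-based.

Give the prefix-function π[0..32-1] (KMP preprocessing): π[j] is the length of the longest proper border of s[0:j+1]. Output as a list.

[0, 1, 0, 0, 0, 1, 2, 2, 3, 1, 0, 0, 0, 0, 0, 0, 0, 0, 0, 0, 0, 0, 1, 0, 0, 0, 0, 0, 0, 1, 2, 0]

π[0] = 0
j=1 s[j]='e': π[1]=1 (border 'e')
j=2 s[j]='c': k: 1→0; π[2]=0 (border '')
j=3 s[j]='a': π[3]=0 (border '')
j=4 s[j]='c': π[4]=0 (border '')
j=5 s[j]='e': π[5]=1 (border 'e')
j=6 s[j]='e': π[6]=2 (border 'ee')
j=7 s[j]='e': k: 2→1; π[7]=2 (border 'ee')
j=8 s[j]='c': π[8]=3 (border 'eec')
j=9 s[j]='e': k: 3→0; π[9]=1 (border 'e')
j=10 s[j]='b': k: 1→0; π[10]=0 (border '')
j=11 s[j]='d': π[11]=0 (border '')
j=12 s[j]='a': π[12]=0 (border '')
j=13 s[j]='a': π[13]=0 (border '')
j=14 s[j]='d': π[14]=0 (border '')
j=15 s[j]='a': π[15]=0 (border '')
j=16 s[j]='a': π[16]=0 (border '')
j=17 s[j]='b': π[17]=0 (border '')
j=18 s[j]='b': π[18]=0 (border '')
j=19 s[j]='b': π[19]=0 (border '')
j=20 s[j]='a': π[20]=0 (border '')
j=21 s[j]='a': π[21]=0 (border '')
j=22 s[j]='e': π[22]=1 (border 'e')
j=23 s[j]='c': k: 1→0; π[23]=0 (border '')
j=24 s[j]='d': π[24]=0 (border '')
j=25 s[j]='d': π[25]=0 (border '')
j=26 s[j]='b': π[26]=0 (border '')
j=27 s[j]='c': π[27]=0 (border '')
j=28 s[j]='d': π[28]=0 (border '')
j=29 s[j]='e': π[29]=1 (border 'e')
j=30 s[j]='e': π[30]=2 (border 'ee')
j=31 s[j]='a': k: 2→1→0; π[31]=0 (border '')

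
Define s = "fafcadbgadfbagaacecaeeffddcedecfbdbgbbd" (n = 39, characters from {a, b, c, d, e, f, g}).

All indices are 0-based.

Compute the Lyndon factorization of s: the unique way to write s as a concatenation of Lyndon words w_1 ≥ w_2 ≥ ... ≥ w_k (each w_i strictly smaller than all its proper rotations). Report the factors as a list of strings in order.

emit factor 1: 'f' (i=0, period=1)
emit factor 2: 'afc' (i=1, period=3)
emit factor 3: 'adbgadfbag' (i=4, period=10)
emit factor 4: 'aacecaeeffddcedecfbdbgbbd' (i=14, period=25)

["f", "afc", "adbgadfbag", "aacecaeeffddcedecfbdbgbbd"]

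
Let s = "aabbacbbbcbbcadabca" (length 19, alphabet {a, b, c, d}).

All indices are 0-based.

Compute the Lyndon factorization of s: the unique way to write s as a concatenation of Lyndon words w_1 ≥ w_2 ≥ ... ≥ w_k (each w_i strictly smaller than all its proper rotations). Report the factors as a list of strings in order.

emit factor 1: 'aabbacbbbcbbcadabc' (i=0, period=18)
emit factor 2: 'a' (i=18, period=1)

["aabbacbbbcbbcadabc", "a"]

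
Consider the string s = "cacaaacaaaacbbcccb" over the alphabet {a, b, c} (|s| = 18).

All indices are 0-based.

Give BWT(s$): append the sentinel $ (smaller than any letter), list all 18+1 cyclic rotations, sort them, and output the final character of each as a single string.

bccaaaacaccbaa$cacb

rank  rotation             last
    0  $cacaaacaaaacbbcccb  b
    1  aaaacbbcccb$cacaaac  c
    2  aaacaaaacbbcccb$cac  c
    3  aaacbbcccb$cacaaaca  a
    4  aacaaaacbbcccb$caca  a
    5  aacbbcccb$cacaaacaa  a
    6  acaaaacbbcccb$cacaa  a
    7  acaaacaaaacbbcccb$c  c
    8  acbbcccb$cacaaacaaa  a
    9  b$cacaaacaaaacbbccc  c
   10  bbcccb$cacaaacaaaac  c
   11  bcccb$cacaaacaaaacb  b
   12  caaaacbbcccb$cacaaa  a
   13  caaacaaaacbbcccb$ca  a
   14  cacaaacaaaacbbcccb$  $
   15  cb$cacaaacaaaacbbcc  c
   16  cbbcccb$cacaaacaaaa  a
   17  ccb$cacaaacaaaacbbc  c
   18  cccb$cacaaacaaaacbb  b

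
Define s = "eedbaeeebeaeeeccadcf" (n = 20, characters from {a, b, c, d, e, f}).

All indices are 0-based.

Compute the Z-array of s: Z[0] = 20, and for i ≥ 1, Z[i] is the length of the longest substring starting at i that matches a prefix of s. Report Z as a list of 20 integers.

Z[0]=20
i=1: fresh scan; Z[1]=1 scan→box=[1,2)
i=2: fresh scan; Z[2]=0
i=3: fresh scan; Z[3]=0
i=4: fresh scan; Z[4]=0
i=5: fresh scan; Z[5]=2 scan→box=[5,7)
i=6: min(r-i=1, Z[1]=1)=1; Z[6]=2 scan→box=[6,8)
i=7: min(r-i=1, Z[1]=1)=1; Z[7]=1
i=8: fresh scan; Z[8]=0
i=9: fresh scan; Z[9]=1 scan→box=[9,10)
i=10: fresh scan; Z[10]=0
i=11: fresh scan; Z[11]=2 scan→box=[11,13)
i=12: min(r-i=1, Z[1]=1)=1; Z[12]=2 scan→box=[12,14)
i=13: min(r-i=1, Z[1]=1)=1; Z[13]=1
i=14: fresh scan; Z[14]=0
i=15: fresh scan; Z[15]=0
i=16: fresh scan; Z[16]=0
i=17: fresh scan; Z[17]=0
i=18: fresh scan; Z[18]=0
i=19: fresh scan; Z[19]=0

[20, 1, 0, 0, 0, 2, 2, 1, 0, 1, 0, 2, 2, 1, 0, 0, 0, 0, 0, 0]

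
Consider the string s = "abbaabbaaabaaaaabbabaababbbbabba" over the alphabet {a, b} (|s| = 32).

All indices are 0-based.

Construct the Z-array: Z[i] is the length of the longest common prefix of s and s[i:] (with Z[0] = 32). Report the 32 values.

Z[0]=32
i=1: i≥r, start 0; Z[1]=0
i=2: i≥r, start 0; Z[2]=0
i=3: i≥r, start 0; Z[3]=1 scan→box=[3,4)
i=4: i≥r, start 0; Z[4]=5 scan→box=[4,9)
i=5: min(r-i=4, Z[1]=0)=0; Z[5]=0
i=6: min(r-i=3, Z[2]=0)=0; Z[6]=0
i=7: min(r-i=2, Z[3]=1)=1; Z[7]=1
i=8: min(r-i=1, Z[4]=5)=1; Z[8]=1
i=9: i≥r, start 0; Z[9]=2 scan→box=[9,11)
i=10: min(r-i=1, Z[1]=0)=0; Z[10]=0
i=11: i≥r, start 0; Z[11]=1 scan→box=[11,12)
i=12: i≥r, start 0; Z[12]=1 scan→box=[12,13)
i=13: i≥r, start 0; Z[13]=1 scan→box=[13,14)
i=14: i≥r, start 0; Z[14]=1 scan→box=[14,15)
i=15: i≥r, start 0; Z[15]=4 scan→box=[15,19)
i=16: min(r-i=3, Z[1]=0)=0; Z[16]=0
i=17: min(r-i=2, Z[2]=0)=0; Z[17]=0
i=18: min(r-i=1, Z[3]=1)=1; Z[18]=2 scan→box=[18,20)
i=19: min(r-i=1, Z[1]=0)=0; Z[19]=0
i=20: i≥r, start 0; Z[20]=1 scan→box=[20,21)
i=21: i≥r, start 0; Z[21]=2 scan→box=[21,23)
i=22: min(r-i=1, Z[1]=0)=0; Z[22]=0
i=23: i≥r, start 0; Z[23]=3 scan→box=[23,26)
i=24: min(r-i=2, Z[1]=0)=0; Z[24]=0
i=25: min(r-i=1, Z[2]=0)=0; Z[25]=0
i=26: i≥r, start 0; Z[26]=0
i=27: i≥r, start 0; Z[27]=0
i=28: i≥r, start 0; Z[28]=4 scan→box=[28,32)
i=29: min(r-i=3, Z[1]=0)=0; Z[29]=0
i=30: min(r-i=2, Z[2]=0)=0; Z[30]=0
i=31: min(r-i=1, Z[3]=1)=1; Z[31]=1

[32, 0, 0, 1, 5, 0, 0, 1, 1, 2, 0, 1, 1, 1, 1, 4, 0, 0, 2, 0, 1, 2, 0, 3, 0, 0, 0, 0, 4, 0, 0, 1]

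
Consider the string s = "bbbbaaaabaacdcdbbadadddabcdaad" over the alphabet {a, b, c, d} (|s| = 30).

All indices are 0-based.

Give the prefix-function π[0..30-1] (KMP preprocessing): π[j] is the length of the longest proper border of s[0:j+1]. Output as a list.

π[0] = 0
j=1 s[j]='b': π[1]=1 (border 'b')
j=2 s[j]='b': π[2]=2 (border 'bb')
j=3 s[j]='b': π[3]=3 (border 'bbb')
j=4 s[j]='a': k: 3→2→1→0; π[4]=0 (border '')
j=5 s[j]='a': π[5]=0 (border '')
j=6 s[j]='a': π[6]=0 (border '')
j=7 s[j]='a': π[7]=0 (border '')
j=8 s[j]='b': π[8]=1 (border 'b')
j=9 s[j]='a': k: 1→0; π[9]=0 (border '')
j=10 s[j]='a': π[10]=0 (border '')
j=11 s[j]='c': π[11]=0 (border '')
j=12 s[j]='d': π[12]=0 (border '')
j=13 s[j]='c': π[13]=0 (border '')
j=14 s[j]='d': π[14]=0 (border '')
j=15 s[j]='b': π[15]=1 (border 'b')
j=16 s[j]='b': π[16]=2 (border 'bb')
j=17 s[j]='a': k: 2→1→0; π[17]=0 (border '')
j=18 s[j]='d': π[18]=0 (border '')
j=19 s[j]='a': π[19]=0 (border '')
j=20 s[j]='d': π[20]=0 (border '')
j=21 s[j]='d': π[21]=0 (border '')
j=22 s[j]='d': π[22]=0 (border '')
j=23 s[j]='a': π[23]=0 (border '')
j=24 s[j]='b': π[24]=1 (border 'b')
j=25 s[j]='c': k: 1→0; π[25]=0 (border '')
j=26 s[j]='d': π[26]=0 (border '')
j=27 s[j]='a': π[27]=0 (border '')
j=28 s[j]='a': π[28]=0 (border '')
j=29 s[j]='d': π[29]=0 (border '')

[0, 1, 2, 3, 0, 0, 0, 0, 1, 0, 0, 0, 0, 0, 0, 1, 2, 0, 0, 0, 0, 0, 0, 0, 1, 0, 0, 0, 0, 0]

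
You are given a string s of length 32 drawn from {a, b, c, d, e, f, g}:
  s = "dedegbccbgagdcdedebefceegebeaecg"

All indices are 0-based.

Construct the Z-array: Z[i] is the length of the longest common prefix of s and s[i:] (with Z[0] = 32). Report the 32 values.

[32, 0, 2, 0, 0, 0, 0, 0, 0, 0, 0, 0, 1, 0, 4, 0, 2, 0, 0, 0, 0, 0, 0, 0, 0, 0, 0, 0, 0, 0, 0, 0]

Z[0]=32
i=1: fresh scan; Z[1]=0
i=2: fresh scan; Z[2]=2 extend→box=[2,4)
i=3: min(r-i=1, Z[1]=0)=0; Z[3]=0
i=4: fresh scan; Z[4]=0
i=5: fresh scan; Z[5]=0
i=6: fresh scan; Z[6]=0
i=7: fresh scan; Z[7]=0
i=8: fresh scan; Z[8]=0
i=9: fresh scan; Z[9]=0
i=10: fresh scan; Z[10]=0
i=11: fresh scan; Z[11]=0
i=12: fresh scan; Z[12]=1 extend→box=[12,13)
i=13: fresh scan; Z[13]=0
i=14: fresh scan; Z[14]=4 extend→box=[14,18)
i=15: min(r-i=3, Z[1]=0)=0; Z[15]=0
i=16: min(r-i=2, Z[2]=2)=2; Z[16]=2
i=17: min(r-i=1, Z[3]=0)=0; Z[17]=0
i=18: fresh scan; Z[18]=0
i=19: fresh scan; Z[19]=0
i=20: fresh scan; Z[20]=0
i=21: fresh scan; Z[21]=0
i=22: fresh scan; Z[22]=0
i=23: fresh scan; Z[23]=0
i=24: fresh scan; Z[24]=0
i=25: fresh scan; Z[25]=0
i=26: fresh scan; Z[26]=0
i=27: fresh scan; Z[27]=0
i=28: fresh scan; Z[28]=0
i=29: fresh scan; Z[29]=0
i=30: fresh scan; Z[30]=0
i=31: fresh scan; Z[31]=0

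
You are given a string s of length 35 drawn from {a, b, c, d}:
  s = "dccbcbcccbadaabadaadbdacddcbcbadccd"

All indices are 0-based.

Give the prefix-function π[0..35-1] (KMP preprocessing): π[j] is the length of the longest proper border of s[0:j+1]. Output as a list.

[0, 0, 0, 0, 0, 0, 0, 0, 0, 0, 0, 1, 0, 0, 0, 0, 1, 0, 0, 1, 0, 1, 0, 0, 1, 1, 2, 0, 0, 0, 0, 1, 2, 3, 1]

π[0] = 0
j=1 s[j]='c': π[1]=0 (border '')
j=2 s[j]='c': π[2]=0 (border '')
j=3 s[j]='b': π[3]=0 (border '')
j=4 s[j]='c': π[4]=0 (border '')
j=5 s[j]='b': π[5]=0 (border '')
j=6 s[j]='c': π[6]=0 (border '')
j=7 s[j]='c': π[7]=0 (border '')
j=8 s[j]='c': π[8]=0 (border '')
j=9 s[j]='b': π[9]=0 (border '')
j=10 s[j]='a': π[10]=0 (border '')
j=11 s[j]='d': π[11]=1 (border 'd')
j=12 s[j]='a': k: 1→0; π[12]=0 (border '')
j=13 s[j]='a': π[13]=0 (border '')
j=14 s[j]='b': π[14]=0 (border '')
j=15 s[j]='a': π[15]=0 (border '')
j=16 s[j]='d': π[16]=1 (border 'd')
j=17 s[j]='a': k: 1→0; π[17]=0 (border '')
j=18 s[j]='a': π[18]=0 (border '')
j=19 s[j]='d': π[19]=1 (border 'd')
j=20 s[j]='b': k: 1→0; π[20]=0 (border '')
j=21 s[j]='d': π[21]=1 (border 'd')
j=22 s[j]='a': k: 1→0; π[22]=0 (border '')
j=23 s[j]='c': π[23]=0 (border '')
j=24 s[j]='d': π[24]=1 (border 'd')
j=25 s[j]='d': k: 1→0; π[25]=1 (border 'd')
j=26 s[j]='c': π[26]=2 (border 'dc')
j=27 s[j]='b': k: 2→0; π[27]=0 (border '')
j=28 s[j]='c': π[28]=0 (border '')
j=29 s[j]='b': π[29]=0 (border '')
j=30 s[j]='a': π[30]=0 (border '')
j=31 s[j]='d': π[31]=1 (border 'd')
j=32 s[j]='c': π[32]=2 (border 'dc')
j=33 s[j]='c': π[33]=3 (border 'dcc')
j=34 s[j]='d': k: 3→0; π[34]=1 (border 'd')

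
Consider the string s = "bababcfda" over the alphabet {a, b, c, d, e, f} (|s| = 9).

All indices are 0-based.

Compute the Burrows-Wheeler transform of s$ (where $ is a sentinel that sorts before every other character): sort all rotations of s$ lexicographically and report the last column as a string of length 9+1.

adbb$aabfc

rank  rotation    last
    0  $bababcfda  a
    1  a$bababcfd  d
    2  ababcfda$b  b
    3  abcfda$bab  b
    4  bababcfda$  $
    5  babcfda$ba  a
    6  bcfda$baba  a
    7  cfda$babab  b
    8  da$bababcf  f
    9  fda$bababc  c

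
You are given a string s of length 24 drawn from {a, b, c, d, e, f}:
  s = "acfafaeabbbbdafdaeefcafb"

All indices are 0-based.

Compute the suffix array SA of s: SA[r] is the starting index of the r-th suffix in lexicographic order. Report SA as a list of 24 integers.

sorted suffixes:
  #0 SA[0]=7  'abbbbdafdaeefcafb'
  #1 SA[1]=0  'acfafaeabbbbdafdaeefcafb'
  #2 SA[2]=5  'aeabbbbdafdaeefcafb'
  #3 SA[3]=16  'aeefcafb'
  #4 SA[4]=3  'afaeabbbbdafdaeefcafb'
  #5 SA[5]=21  'afb'
  #6 SA[6]=13  'afdaeefcafb'
  #7 SA[7]=23  'b'
  #8 SA[8]=8  'bbbbdafdaeefcafb'
  #9 SA[9]=9  'bbbdafdaeefcafb'
  #10 SA[10]=10  'bbdafdaeefcafb'
  #11 SA[11]=11  'bdafdaeefcafb'
  #12 SA[12]=20  'cafb'
  #13 SA[13]=1  'cfafaeabbbbdafdaeefcafb'
  #14 SA[14]=15  'daeefcafb'
  #15 SA[15]=12  'dafdaeefcafb'
  #16 SA[16]=6  'eabbbbdafdaeefcafb'
  #17 SA[17]=17  'eefcafb'
  #18 SA[18]=18  'efcafb'
  #19 SA[19]=4  'faeabbbbdafdaeefcafb'
  #20 SA[20]=2  'fafaeabbbbdafdaeefcafb'
  #21 SA[21]=22  'fb'
  #22 SA[22]=19  'fcafb'
  #23 SA[23]=14  'fdaeefcafb'

[7, 0, 5, 16, 3, 21, 13, 23, 8, 9, 10, 11, 20, 1, 15, 12, 6, 17, 18, 4, 2, 22, 19, 14]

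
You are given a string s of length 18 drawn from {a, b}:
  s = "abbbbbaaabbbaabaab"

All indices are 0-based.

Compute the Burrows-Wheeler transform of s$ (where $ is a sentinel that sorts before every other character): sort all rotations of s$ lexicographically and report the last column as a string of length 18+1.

bbbbaaaa$ababbbbaba

rank  rotation             last
    0  $abbbbbaaabbbaabaab  b
    1  aaabbbaabaab$abbbbb  b
    2  aab$abbbbbaaabbbaab  b
    3  aabaab$abbbbbaaabbb  b
    4  aabbbaabaab$abbbbba  a
    5  ab$abbbbbaaabbbaaba  a
    6  abaab$abbbbbaaabbba  a
    7  abbbaabaab$abbbbbaa  a
    8  abbbbbaaabbbaabaab$  $
    9  b$abbbbbaaabbbaabaa  a
   10  baaabbbaabaab$abbbb  b
   11  baab$abbbbbaaabbbaa  a
   12  baabaab$abbbbbaaabb  b
   13  bbaaabbbaabaab$abbb  b
   14  bbaabaab$abbbbbaaab  b
   15  bbbaaabbbaabaab$abb  b
   16  bbbaabaab$abbbbbaaa  a
   17  bbbbaaabbbaabaab$ab  b
   18  bbbbbaaabbbaabaab$a  a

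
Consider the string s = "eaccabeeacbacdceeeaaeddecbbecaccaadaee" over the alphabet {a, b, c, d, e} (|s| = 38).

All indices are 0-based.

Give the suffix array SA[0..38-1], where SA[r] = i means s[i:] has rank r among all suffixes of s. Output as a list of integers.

[32, 18, 4, 8, 29, 1, 11, 33, 19, 35, 10, 25, 26, 5, 31, 3, 28, 9, 24, 30, 2, 12, 14, 34, 13, 21, 22, 37, 17, 7, 0, 27, 23, 20, 36, 16, 6, 15]

sorted suffixes:
  #0 SA[0]=32  'aadaee'
  #1 SA[1]=18  'aaeddecbbecaccaadaee'
  #2 SA[2]=4  'abeeacbacdceeeaaeddecbbecaccaadaee'
  #3 SA[3]=8  'acbacdceeeaaeddecbbecaccaadaee'
  #4 SA[4]=29  'accaadaee'
  #5 SA[5]=1  'accabeeacbacdceeeaaeddecbbecaccaadaee'
  #6 SA[6]=11  'acdceeeaaeddecbbecaccaadaee'
  #7 SA[7]=33  'adaee'
  #8 SA[8]=19  'aeddecbbecaccaadaee'
  #9 SA[9]=35  'aee'
  #10 SA[10]=10  'bacdceeeaaeddecbbecaccaadaee'
  #11 SA[11]=25  'bbecaccaadaee'
  #12 SA[12]=26  'becaccaadaee'
  #13 SA[13]=5  'beeacbacdceeeaaeddecbbecaccaadaee'
  #14 SA[14]=31  'caadaee'
  #15 SA[15]=3  'cabeeacbacdceeeaaeddecbbecaccaadaee'
  #16 SA[16]=28  'caccaadaee'
  #17 SA[17]=9  'cbacdceeeaaeddecbbecaccaadaee'
  #18 SA[18]=24  'cbbecaccaadaee'
  #19 SA[19]=30  'ccaadaee'
  #20 SA[20]=2  'ccabeeacbacdceeeaaeddecbbecaccaadaee'
  #21 SA[21]=12  'cdceeeaaeddecbbecaccaadaee'
  #22 SA[22]=14  'ceeeaaeddecbbecaccaadaee'
  #23 SA[23]=34  'daee'
  #24 SA[24]=13  'dceeeaaeddecbbecaccaadaee'
  #25 SA[25]=21  'ddecbbecaccaadaee'
  #26 SA[26]=22  'decbbecaccaadaee'
  #27 SA[27]=37  'e'
  #28 SA[28]=17  'eaaeddecbbecaccaadaee'
  #29 SA[29]=7  'eacbacdceeeaaeddecbbecaccaadaee'
  #30 SA[30]=0  'eaccabeeacbacdceeeaaeddecbbecaccaadaee'
  #31 SA[31]=27  'ecaccaadaee'
  #32 SA[32]=23  'ecbbecaccaadaee'
  #33 SA[33]=20  'eddecbbecaccaadaee'
  #34 SA[34]=36  'ee'
  #35 SA[35]=16  'eeaaeddecbbecaccaadaee'
  #36 SA[36]=6  'eeacbacdceeeaaeddecbbecaccaadaee'
  #37 SA[37]=15  'eeeaaeddecbbecaccaadaee'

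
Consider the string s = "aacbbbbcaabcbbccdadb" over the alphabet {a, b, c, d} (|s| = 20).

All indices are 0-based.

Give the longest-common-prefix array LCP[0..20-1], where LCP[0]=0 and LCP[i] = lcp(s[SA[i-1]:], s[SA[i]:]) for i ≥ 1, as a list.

sorted suffixes:
  #0 SA[0]=8  'aabcbbccdadb'
  #1 SA[1]=0  'aacbbbbcaabcbbccdadb'
  #2 SA[2]=9  'abcbbccdadb'
  #3 SA[3]=1  'acbbbbcaabcbbccdadb'
  #4 SA[4]=17  'adb'
  #5 SA[5]=19  'b'
  #6 SA[6]=3  'bbbbcaabcbbccdadb'
  #7 SA[7]=4  'bbbcaabcbbccdadb'
  #8 SA[8]=5  'bbcaabcbbccdadb'
  #9 SA[9]=12  'bbccdadb'
  #10 SA[10]=6  'bcaabcbbccdadb'
  #11 SA[11]=10  'bcbbccdadb'
  #12 SA[12]=13  'bccdadb'
  #13 SA[13]=7  'caabcbbccdadb'
  #14 SA[14]=2  'cbbbbcaabcbbccdadb'
  #15 SA[15]=11  'cbbccdadb'
  #16 SA[16]=14  'ccdadb'
  #17 SA[17]=15  'cdadb'
  #18 SA[18]=16  'dadb'
  #19 SA[19]=18  'db'

SA = [8, 0, 9, 1, 17, 19, 3, 4, 5, 12, 6, 10, 13, 7, 2, 11, 14, 15, 16, 18]
[i] adj suffixes → lcp
  [1] 8/0 → 2 ('aa')
  [2] 0/9 → 1 ('a')
  [3] 9/1 → 1 ('a')
  [4] 1/17 → 1 ('a')
  [5] 17/19 → 0 ('')
  [6] 19/3 → 1 ('b')
  [7] 3/4 → 3 ('bbb')
  [8] 4/5 → 2 ('bb')
  [9] 5/12 → 3 ('bbc')
  [10] 12/6 → 1 ('b')
  [11] 6/10 → 2 ('bc')
  [12] 10/13 → 2 ('bc')
  [13] 13/7 → 0 ('')
  [14] 7/2 → 1 ('c')
  [15] 2/11 → 3 ('cbb')
  [16] 11/14 → 1 ('c')
  [17] 14/15 → 1 ('c')
  [18] 15/16 → 0 ('')
  [19] 16/18 → 1 ('d')

[0, 2, 1, 1, 1, 0, 1, 3, 2, 3, 1, 2, 2, 0, 1, 3, 1, 1, 0, 1]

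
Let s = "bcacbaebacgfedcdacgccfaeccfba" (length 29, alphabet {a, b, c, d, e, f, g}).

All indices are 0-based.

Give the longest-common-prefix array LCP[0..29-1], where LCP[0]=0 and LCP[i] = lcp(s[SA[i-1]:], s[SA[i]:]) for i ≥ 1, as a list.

rank | idx | suffix
   0 |  28 | a
   1 |   2 | acbaebacgfedcdacgccfaeccfba
   2 |  16 | acgccfaeccfba
   3 |   8 | acgfedcdacgccfaeccfba
   4 |   5 | aebacgfedcdacgccfaeccfba
   5 |  22 | aeccfba
   6 |  27 | ba
   7 |   7 | bacgfedcdacgccfaeccfba
   8 |   4 | baebacgfedcdacgccfaeccfba
   9 |   0 | bcacbaebacgfedcdacgccfaeccfba
  10 |   1 | cacbaebacgfedcdacgccfaeccfba
  11 |   3 | cbaebacgfedcdacgccfaeccfba
  12 |  19 | ccfaeccfba
  13 |  24 | ccfba
  14 |  14 | cdacgccfaeccfba
  15 |  20 | cfaeccfba
  16 |  25 | cfba
  17 |  17 | cgccfaeccfba
  18 |   9 | cgfedcdacgccfaeccfba
  19 |  15 | dacgccfaeccfba
  20 |  13 | dcdacgccfaeccfba
  21 |   6 | ebacgfedcdacgccfaeccfba
  22 |  23 | eccfba
  23 |  12 | edcdacgccfaeccfba
  24 |  21 | faeccfba
  25 |  26 | fba
  26 |  11 | fedcdacgccfaeccfba
  27 |  18 | gccfaeccfba
  28 |  10 | gfedcdacgccfaeccfba

SA = [28, 2, 16, 8, 5, 22, 27, 7, 4, 0, 1, 3, 19, 24, 14, 20, 25, 17, 9, 15, 13, 6, 23, 12, 21, 26, 11, 18, 10]
rank  pair      lcp
   1  s[28:],s[2:]  1  'a'
   2  s[2:],s[16:]  2  'ac'
   3  s[16:],s[8:]  3  'acg'
   4  s[8:],s[5:]  1  'a'
   5  s[5:],s[22:]  2  'ae'
   6  s[22:],s[27:]  0  ''
   7  s[27:],s[7:]  2  'ba'
   8  s[7:],s[4:]  2  'ba'
   9  s[4:],s[0:]  1  'b'
  10  s[0:],s[1:]  0  ''
  11  s[1:],s[3:]  1  'c'
  12  s[3:],s[19:]  1  'c'
  13  s[19:],s[24:]  3  'ccf'
  14  s[24:],s[14:]  1  'c'
  15  s[14:],s[20:]  1  'c'
  16  s[20:],s[25:]  2  'cf'
  17  s[25:],s[17:]  1  'c'
  18  s[17:],s[9:]  2  'cg'
  19  s[9:],s[15:]  0  ''
  20  s[15:],s[13:]  1  'd'
  21  s[13:],s[6:]  0  ''
  22  s[6:],s[23:]  1  'e'
  23  s[23:],s[12:]  1  'e'
  24  s[12:],s[21:]  0  ''
  25  s[21:],s[26:]  1  'f'
  26  s[26:],s[11:]  1  'f'
  27  s[11:],s[18:]  0  ''
  28  s[18:],s[10:]  1  'g'

[0, 1, 2, 3, 1, 2, 0, 2, 2, 1, 0, 1, 1, 3, 1, 1, 2, 1, 2, 0, 1, 0, 1, 1, 0, 1, 1, 0, 1]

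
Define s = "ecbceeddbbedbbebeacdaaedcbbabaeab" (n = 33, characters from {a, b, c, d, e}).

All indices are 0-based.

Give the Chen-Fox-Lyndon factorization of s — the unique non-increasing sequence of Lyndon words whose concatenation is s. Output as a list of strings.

["e", "c", "bceedd", "bbed", "bbebe", "acd", "aaedcbbabaeab"]

emit factor 1: 'e' (i=0, period=1)
emit factor 2: 'c' (i=1, period=1)
emit factor 3: 'bceedd' (i=2, period=6)
emit factor 4: 'bbed' (i=8, period=4)
emit factor 5: 'bbebe' (i=12, period=5)
emit factor 6: 'acd' (i=17, period=3)
emit factor 7: 'aaedcbbabaeab' (i=20, period=13)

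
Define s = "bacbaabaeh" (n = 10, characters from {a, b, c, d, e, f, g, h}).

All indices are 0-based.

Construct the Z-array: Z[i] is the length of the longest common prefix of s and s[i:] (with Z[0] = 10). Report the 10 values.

[10, 0, 0, 2, 0, 0, 2, 0, 0, 0]

Z[0]=10
i=1: outside box; Z[1]=0
i=2: outside box; Z[2]=0
i=3: outside box; Z[3]=2 scan→box=[3,5)
i=4: min(r-i=1, Z[1]=0)=0; Z[4]=0
i=5: outside box; Z[5]=0
i=6: outside box; Z[6]=2 scan→box=[6,8)
i=7: min(r-i=1, Z[1]=0)=0; Z[7]=0
i=8: outside box; Z[8]=0
i=9: outside box; Z[9]=0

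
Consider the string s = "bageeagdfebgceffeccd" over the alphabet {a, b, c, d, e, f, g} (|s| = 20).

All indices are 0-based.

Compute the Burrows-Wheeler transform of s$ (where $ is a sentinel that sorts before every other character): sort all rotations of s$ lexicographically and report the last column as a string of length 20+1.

deb$eecgcgeffgcdfebaa

rank  rotation               last
    0  $bageeagdfebgceffeccd  d
    1  agdfebgceffeccd$bagee  e
    2  ageeagdfebgceffeccd$b  b
    3  bageeagdfebgceffeccd$  $
    4  bgceffeccd$bageeagdfe  e
    5  ccd$bageeagdfebgceffe  e
    6  cd$bageeagdfebgceffec  c
    7  ceffeccd$bageeagdfebg  g
    8  d$bageeagdfebgceffecc  c
    9  dfebgceffeccd$bageeag  g
   10  eagdfebgceffeccd$bage  e
   11  ebgceffeccd$bageeagdf  f
   12  eccd$bageeagdfebgceff  f
   13  eeagdfebgceffeccd$bag  g
   14  effeccd$bageeagdfebgc  c
   15  febgceffeccd$bageeagd  d
   16  feccd$bageeagdfebgcef  f
   17  ffeccd$bageeagdfebgce  e
   18  gceffeccd$bageeagdfeb  b
   19  gdfebgceffeccd$bageea  a
   20  geeagdfebgceffeccd$ba  a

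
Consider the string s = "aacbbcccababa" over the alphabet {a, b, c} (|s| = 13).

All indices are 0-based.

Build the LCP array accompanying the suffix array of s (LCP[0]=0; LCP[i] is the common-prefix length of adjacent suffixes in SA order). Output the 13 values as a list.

[0, 1, 1, 3, 1, 0, 2, 1, 1, 0, 1, 1, 2]

rank→(start, suffix):
  0 → (12, 'a')
  1 → (0, 'aacbbcccababa')
  2 → (10, 'aba')
  3 → (8, 'ababa')
  4 → (1, 'acbbcccababa')
  5 → (11, 'ba')
  6 → (9, 'baba')
  7 → (3, 'bbcccababa')
  8 → (4, 'bcccababa')
  9 → (7, 'cababa')
  10 → (2, 'cbbcccababa')
  11 → (6, 'ccababa')
  12 → (5, 'cccababa')

SA = [12, 0, 10, 8, 1, 11, 9, 3, 4, 7, 2, 6, 5]
[i] adj suffixes → lcp
  [1] 12/0 → 1 ('a')
  [2] 0/10 → 1 ('a')
  [3] 10/8 → 3 ('aba')
  [4] 8/1 → 1 ('a')
  [5] 1/11 → 0 ('')
  [6] 11/9 → 2 ('ba')
  [7] 9/3 → 1 ('b')
  [8] 3/4 → 1 ('b')
  [9] 4/7 → 0 ('')
  [10] 7/2 → 1 ('c')
  [11] 2/6 → 1 ('c')
  [12] 6/5 → 2 ('cc')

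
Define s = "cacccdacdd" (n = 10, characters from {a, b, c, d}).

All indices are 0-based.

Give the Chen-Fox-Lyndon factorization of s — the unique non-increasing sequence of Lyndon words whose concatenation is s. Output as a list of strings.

["c", "acccdacdd"]

emit factor 1: 'c' (i=0, period=1)
emit factor 2: 'acccdacdd' (i=1, period=9)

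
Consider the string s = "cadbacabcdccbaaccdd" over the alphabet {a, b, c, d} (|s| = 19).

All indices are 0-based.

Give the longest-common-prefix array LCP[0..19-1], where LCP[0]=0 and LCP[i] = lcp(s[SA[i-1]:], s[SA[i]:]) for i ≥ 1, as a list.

[0, 1, 1, 2, 1, 0, 2, 1, 0, 2, 1, 1, 2, 1, 2, 0, 1, 1, 1]

sorted suffixes:
  #0 SA[0]=13  'aaccdd'
  #1 SA[1]=6  'abcdccbaaccdd'
  #2 SA[2]=4  'acabcdccbaaccdd'
  #3 SA[3]=14  'accdd'
  #4 SA[4]=1  'adbacabcdccbaaccdd'
  #5 SA[5]=12  'baaccdd'
  #6 SA[6]=3  'bacabcdccbaaccdd'
  #7 SA[7]=7  'bcdccbaaccdd'
  #8 SA[8]=5  'cabcdccbaaccdd'
  #9 SA[9]=0  'cadbacabcdccbaaccdd'
  #10 SA[10]=11  'cbaaccdd'
  #11 SA[11]=10  'ccbaaccdd'
  #12 SA[12]=15  'ccdd'
  #13 SA[13]=8  'cdccbaaccdd'
  #14 SA[14]=16  'cdd'
  #15 SA[15]=18  'd'
  #16 SA[16]=2  'dbacabcdccbaaccdd'
  #17 SA[17]=9  'dccbaaccdd'
  #18 SA[18]=17  'dd'

SA = [13, 6, 4, 14, 1, 12, 3, 7, 5, 0, 11, 10, 15, 8, 16, 18, 2, 9, 17]
[i] adj suffixes → lcp
  [1] 13/6 → 1 ('a')
  [2] 6/4 → 1 ('a')
  [3] 4/14 → 2 ('ac')
  [4] 14/1 → 1 ('a')
  [5] 1/12 → 0 ('')
  [6] 12/3 → 2 ('ba')
  [7] 3/7 → 1 ('b')
  [8] 7/5 → 0 ('')
  [9] 5/0 → 2 ('ca')
  [10] 0/11 → 1 ('c')
  [11] 11/10 → 1 ('c')
  [12] 10/15 → 2 ('cc')
  [13] 15/8 → 1 ('c')
  [14] 8/16 → 2 ('cd')
  [15] 16/18 → 0 ('')
  [16] 18/2 → 1 ('d')
  [17] 2/9 → 1 ('d')
  [18] 9/17 → 1 ('d')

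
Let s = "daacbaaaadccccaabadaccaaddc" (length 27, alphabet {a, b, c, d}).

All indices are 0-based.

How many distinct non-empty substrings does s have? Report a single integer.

rank | idx | suffix
   0 |   5 | aaaadccccaabadaccaaddc
   1 |   6 | aaadccccaabadaccaaddc
   2 |  14 | aabadaccaaddc
   3 |   1 | aacbaaaadccccaabadaccaaddc
   4 |   7 | aadccccaabadaccaaddc
   5 |  22 | aaddc
   6 |  15 | abadaccaaddc
   7 |   2 | acbaaaadccccaabadaccaaddc
   8 |  19 | accaaddc
   9 |  17 | adaccaaddc
  10 |   8 | adccccaabadaccaaddc
  11 |  23 | addc
  12 |   4 | baaaadccccaabadaccaaddc
  13 |  16 | badaccaaddc
  14 |  26 | c
  15 |  13 | caabadaccaaddc
  16 |  21 | caaddc
  17 |   3 | cbaaaadccccaabadaccaaddc
  18 |  12 | ccaabadaccaaddc
  19 |  20 | ccaaddc
  20 |  11 | cccaabadaccaaddc
  21 |  10 | ccccaabadaccaaddc
  22 |   0 | daacbaaaadccccaabadaccaaddc
  23 |  18 | daccaaddc
  24 |  25 | dc
  25 |   9 | dccccaabadaccaaddc
  26 |  24 | ddc

SA = [5, 6, 14, 1, 7, 22, 15, 2, 19, 17, 8, 23, 4, 16, 26, 13, 21, 3, 12, 20, 11, 10, 0, 18, 25, 9, 24]
[i] adj suffixes → lcp
  [1] 5/6 → 3 ('aaa')
  [2] 6/14 → 2 ('aa')
  [3] 14/1 → 2 ('aa')
  [4] 1/7 → 2 ('aa')
  [5] 7/22 → 3 ('aad')
  [6] 22/15 → 1 ('a')
  [7] 15/2 → 1 ('a')
  [8] 2/19 → 2 ('ac')
  [9] 19/17 → 1 ('a')
  [10] 17/8 → 2 ('ad')
  [11] 8/23 → 2 ('ad')
  [12] 23/4 → 0 ('')
  [13] 4/16 → 2 ('ba')
  [14] 16/26 → 0 ('')
  [15] 26/13 → 1 ('c')
  [16] 13/21 → 3 ('caa')
  [17] 21/3 → 1 ('c')
  [18] 3/12 → 1 ('c')
  [19] 12/20 → 4 ('ccaa')
  [20] 20/11 → 2 ('cc')
  [21] 11/10 → 3 ('ccc')
  [22] 10/0 → 0 ('')
  [23] 0/18 → 2 ('da')
  [24] 18/25 → 1 ('d')
  [25] 25/9 → 2 ('dc')
  [26] 9/24 → 1 ('d')

n(n+1)/2 = 27·28/2 = 378
Σ LCP = 0 + 3 + 2 + 2 + 2 + 3 + 1 + 1 + 2 + 1 + 2 + 2 + 0 + 2 + 0 + 1 + 3 + 1 + 1 + 4 + 2 + 3 + 0 + 2 + 1 + 2 + 1 = 44
distinct = 378 − 44 = 334

334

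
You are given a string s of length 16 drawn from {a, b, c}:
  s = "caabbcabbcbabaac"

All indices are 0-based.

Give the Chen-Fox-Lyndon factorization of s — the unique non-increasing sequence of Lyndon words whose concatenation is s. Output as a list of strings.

["c", "aabbcabbcbabaac"]

emit factor 1: 'c' (i=0, period=1)
emit factor 2: 'aabbcabbcbabaac' (i=1, period=15)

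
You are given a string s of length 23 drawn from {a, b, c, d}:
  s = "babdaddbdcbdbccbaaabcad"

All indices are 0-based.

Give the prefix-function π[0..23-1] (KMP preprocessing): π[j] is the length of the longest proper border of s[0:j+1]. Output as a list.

[0, 0, 1, 0, 0, 0, 0, 1, 0, 0, 1, 0, 1, 0, 0, 1, 2, 0, 0, 1, 0, 0, 0]

π[0] = 0
j=1 s[j]='a': π[1]=0 (border '')
j=2 s[j]='b': π[2]=1 (border 'b')
j=3 s[j]='d': k: 1→0; π[3]=0 (border '')
j=4 s[j]='a': π[4]=0 (border '')
j=5 s[j]='d': π[5]=0 (border '')
j=6 s[j]='d': π[6]=0 (border '')
j=7 s[j]='b': π[7]=1 (border 'b')
j=8 s[j]='d': k: 1→0; π[8]=0 (border '')
j=9 s[j]='c': π[9]=0 (border '')
j=10 s[j]='b': π[10]=1 (border 'b')
j=11 s[j]='d': k: 1→0; π[11]=0 (border '')
j=12 s[j]='b': π[12]=1 (border 'b')
j=13 s[j]='c': k: 1→0; π[13]=0 (border '')
j=14 s[j]='c': π[14]=0 (border '')
j=15 s[j]='b': π[15]=1 (border 'b')
j=16 s[j]='a': π[16]=2 (border 'ba')
j=17 s[j]='a': k: 2→0; π[17]=0 (border '')
j=18 s[j]='a': π[18]=0 (border '')
j=19 s[j]='b': π[19]=1 (border 'b')
j=20 s[j]='c': k: 1→0; π[20]=0 (border '')
j=21 s[j]='a': π[21]=0 (border '')
j=22 s[j]='d': π[22]=0 (border '')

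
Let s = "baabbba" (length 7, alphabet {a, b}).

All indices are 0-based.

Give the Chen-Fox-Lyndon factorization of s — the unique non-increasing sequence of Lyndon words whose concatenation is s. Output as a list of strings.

["b", "aabbb", "a"]

emit factor 1: 'b' (i=0, period=1)
emit factor 2: 'aabbb' (i=1, period=5)
emit factor 3: 'a' (i=6, period=1)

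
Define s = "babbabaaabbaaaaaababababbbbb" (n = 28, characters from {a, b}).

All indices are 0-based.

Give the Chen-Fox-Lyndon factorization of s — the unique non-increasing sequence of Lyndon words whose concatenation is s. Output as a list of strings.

emit factor 1: 'b' (i=0, period=1)
emit factor 2: 'abb' (i=1, period=3)
emit factor 3: 'ab' (i=4, period=2)
emit factor 4: 'aaabb' (i=6, period=5)
emit factor 5: 'aaaaaababababbbbb' (i=11, period=17)

["b", "abb", "ab", "aaabb", "aaaaaababababbbbb"]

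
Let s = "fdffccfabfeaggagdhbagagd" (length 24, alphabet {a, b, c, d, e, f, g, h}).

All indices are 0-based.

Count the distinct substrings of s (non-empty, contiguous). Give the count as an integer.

rank→(start, suffix):
  0 → (7, 'abfeaggagdhbagagd')
  1 → (19, 'agagd')
  2 → (21, 'agd')
  3 → (14, 'agdhbagagd')
  4 → (11, 'aggagdhbagagd')
  5 → (18, 'bagagd')
  6 → (8, 'bfeaggagdhbagagd')
  7 → (4, 'ccfabfeaggagdhbagagd')
  8 → (5, 'cfabfeaggagdhbagagd')
  9 → (23, 'd')
  10 → (1, 'dffccfabfeaggagdhbagagd')
  11 → (16, 'dhbagagd')
  12 → (10, 'eaggagdhbagagd')
  13 → (6, 'fabfeaggagdhbagagd')
  14 → (3, 'fccfabfeaggagdhbagagd')
  15 → (0, 'fdffccfabfeaggagdhbagagd')
  16 → (9, 'feaggagdhbagagd')
  17 → (2, 'ffccfabfeaggagdhbagagd')
  18 → (20, 'gagd')
  19 → (13, 'gagdhbagagd')
  20 → (22, 'gd')
  21 → (15, 'gdhbagagd')
  22 → (12, 'ggagdhbagagd')
  23 → (17, 'hbagagd')

SA = [7, 19, 21, 14, 11, 18, 8, 4, 5, 23, 1, 16, 10, 6, 3, 0, 9, 2, 20, 13, 22, 15, 12, 17]
i: (SA[i-1],SA[i]) lcp shared
  1: (7,19) 1 'a'
  2: (19,21) 2 'ag'
  3: (21,14) 3 'agd'
  4: (14,11) 2 'ag'
  5: (11,18) 0 ''
  6: (18,8) 1 'b'
  7: (8,4) 0 ''
  8: (4,5) 1 'c'
  9: (5,23) 0 ''
  10: (23,1) 1 'd'
  11: (1,16) 1 'd'
  12: (16,10) 0 ''
  13: (10,6) 0 ''
  14: (6,3) 1 'f'
  15: (3,0) 1 'f'
  16: (0,9) 1 'f'
  17: (9,2) 1 'f'
  18: (2,20) 0 ''
  19: (20,13) 4 'gagd'
  20: (13,22) 1 'g'
  21: (22,15) 2 'gd'
  22: (15,12) 1 'g'
  23: (12,17) 0 ''

n(n+1)/2 = 24·25/2 = 300
Σ LCP = 0 + 1 + 2 + 3 + 2 + 0 + 1 + 0 + 1 + 0 + 1 + 1 + 0 + 0 + 1 + 1 + 1 + 1 + 0 + 4 + 1 + 2 + 1 + 0 = 24
distinct = 300 − 24 = 276

276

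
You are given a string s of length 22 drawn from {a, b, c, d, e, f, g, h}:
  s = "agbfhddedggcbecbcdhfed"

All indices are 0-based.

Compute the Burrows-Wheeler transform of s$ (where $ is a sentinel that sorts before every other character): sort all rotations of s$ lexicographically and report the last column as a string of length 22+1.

d$ccgegbehdecbfdhbagdfd

rank  rotation                 last
    0  $agbfhddedggcbecbcdhfed  d
    1  agbfhddedggcbecbcdhfed$  $
    2  bcdhfed$agbfhddedggcbec  c
    3  becbcdhfed$agbfhddedggc  c
    4  bfhddedggcbecbcdhfed$ag  g
    5  cbcdhfed$agbfhddedggcbe  e
    6  cbecbcdhfed$agbfhddedgg  g
    7  cdhfed$agbfhddedggcbecb  b
    8  d$agbfhddedggcbecbcdhfe  e
    9  ddedggcbecbcdhfed$agbfh  h
   10  dedggcbecbcdhfed$agbfhd  d
   11  dggcbecbcdhfed$agbfhdde  e
   12  dhfed$agbfhddedggcbecbc  c
   13  ecbcdhfed$agbfhddedggcb  b
   14  ed$agbfhddedggcbecbcdhf  f
   15  edggcbecbcdhfed$agbfhdd  d
   16  fed$agbfhddedggcbecbcdh  h
   17  fhddedggcbecbcdhfed$agb  b
   18  gbfhddedggcbecbcdhfed$a  a
   19  gcbecbcdhfed$agbfhddedg  g
   20  ggcbecbcdhfed$agbfhdded  d
   21  hddedggcbecbcdhfed$agbf  f
   22  hfed$agbfhddedggcbecbcd  d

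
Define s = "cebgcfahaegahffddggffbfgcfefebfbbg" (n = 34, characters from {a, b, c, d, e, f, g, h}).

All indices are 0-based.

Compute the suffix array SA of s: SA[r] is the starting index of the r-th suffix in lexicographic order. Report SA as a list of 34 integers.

[8, 6, 11, 31, 29, 21, 32, 2, 0, 4, 24, 15, 16, 28, 1, 26, 9, 5, 30, 20, 14, 27, 25, 19, 13, 22, 33, 10, 3, 23, 18, 17, 7, 12]

rank | idx | suffix
   0 |   8 | aegahffddggffbfgcfefebfbbg
   1 |   6 | ahaegahffddggffbfgcfefebfbbg
   2 |  11 | ahffddggffbfgcfefebfbbg
   3 |  31 | bbg
   4 |  29 | bfbbg
   5 |  21 | bfgcfefebfbbg
   6 |  32 | bg
   7 |   2 | bgcfahaegahffddggffbfgcfefebfbbg
   8 |   0 | cebgcfahaegahffddggffbfgcfefebfbbg
   9 |   4 | cfahaegahffddggffbfgcfefebfbbg
  10 |  24 | cfefebfbbg
  11 |  15 | ddggffbfgcfefebfbbg
  12 |  16 | dggffbfgcfefebfbbg
  13 |  28 | ebfbbg
  14 |   1 | ebgcfahaegahffddggffbfgcfefebfbbg
  15 |  26 | efebfbbg
  16 |   9 | egahffddggffbfgcfefebfbbg
  17 |   5 | fahaegahffddggffbfgcfefebfbbg
  18 |  30 | fbbg
  19 |  20 | fbfgcfefebfbbg
  20 |  14 | fddggffbfgcfefebfbbg
  21 |  27 | febfbbg
  22 |  25 | fefebfbbg
  23 |  19 | ffbfgcfefebfbbg
  24 |  13 | ffddggffbfgcfefebfbbg
  25 |  22 | fgcfefebfbbg
  26 |  33 | g
  27 |  10 | gahffddggffbfgcfefebfbbg
  28 |   3 | gcfahaegahffddggffbfgcfefebfbbg
  29 |  23 | gcfefebfbbg
  30 |  18 | gffbfgcfefebfbbg
  31 |  17 | ggffbfgcfefebfbbg
  32 |   7 | haegahffddggffbfgcfefebfbbg
  33 |  12 | hffddggffbfgcfefebfbbg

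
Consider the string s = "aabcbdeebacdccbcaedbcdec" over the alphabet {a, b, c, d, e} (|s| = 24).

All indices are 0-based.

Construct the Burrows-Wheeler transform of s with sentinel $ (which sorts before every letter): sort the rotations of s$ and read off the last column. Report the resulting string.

c$abcecadcebcbdabeccbedad

rank  rotation                   last
    0  $aabcbdeebacdccbcaedbcdec  c
    1  aabcbdeebacdccbcaedbcdec$  $
    2  abcbdeebacdccbcaedbcdec$a  a
    3  acdccbcaedbcdec$aabcbdeeb  b
    4  aedbcdec$aabcbdeebacdccbc  c
    5  bacdccbcaedbcdec$aabcbdee  e
    6  bcaedbcdec$aabcbdeebacdcc  c
    7  bcbdeebacdccbcaedbcdec$aa  a
    8  bcdec$aabcbdeebacdccbcaed  d
    9  bdeebacdccbcaedbcdec$aabc  c
   10  c$aabcbdeebacdccbcaedbcde  e
   11  caedbcdec$aabcbdeebacdccb  b
   12  cbcaedbcdec$aabcbdeebacdc  c
   13  cbdeebacdccbcaedbcdec$aab  b
   14  ccbcaedbcdec$aabcbdeebacd  d
   15  cdccbcaedbcdec$aabcbdeeba  a
   16  cdec$aabcbdeebacdccbcaedb  b
   17  dbcdec$aabcbdeebacdccbcae  e
   18  dccbcaedbcdec$aabcbdeebac  c
   19  dec$aabcbdeebacdccbcaedbc  c
   20  deebacdccbcaedbcdec$aabcb  b
   21  ebacdccbcaedbcdec$aabcbde  e
   22  ec$aabcbdeebacdccbcaedbcd  d
   23  edbcdec$aabcbdeebacdccbca  a
   24  eebacdccbcaedbcdec$aabcbd  d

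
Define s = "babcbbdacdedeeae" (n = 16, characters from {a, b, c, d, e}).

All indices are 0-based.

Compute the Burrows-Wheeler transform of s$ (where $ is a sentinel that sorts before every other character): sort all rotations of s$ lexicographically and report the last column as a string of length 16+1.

rank  rotation           last
    0  $babcbbdacdedeeae  e
    1  abcbbdacdedeeae$b  b
    2  acdedeeae$babcbbd  d
    3  ae$babcbbdacdedee  e
    4  babcbbdacdedeeae$  $
    5  bbdacdedeeae$babc  c
    6  bcbbdacdedeeae$ba  a
    7  bdacdedeeae$babcb  b
    8  cbbdacdedeeae$bab  b
    9  cdedeeae$babcbbda  a
   10  dacdedeeae$babcbb  b
   11  dedeeae$babcbbdac  c
   12  deeae$babcbbdacde  e
   13  e$babcbbdacdedeea  a
   14  eae$babcbbdacdede  e
   15  edeeae$babcbbdacd  d
   16  eeae$babcbbdacded  d

ebde$cabbabceaedd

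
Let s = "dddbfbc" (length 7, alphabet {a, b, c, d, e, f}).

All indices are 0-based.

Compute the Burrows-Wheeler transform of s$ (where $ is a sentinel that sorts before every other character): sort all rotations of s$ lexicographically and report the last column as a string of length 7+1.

cfdbdd$b

rank  rotation  last
    0  $dddbfbc  c
    1  bc$dddbf  f
    2  bfbc$ddd  d
    3  c$dddbfb  b
    4  dbfbc$dd  d
    5  ddbfbc$d  d
    6  dddbfbc$  $
    7  fbc$dddb  b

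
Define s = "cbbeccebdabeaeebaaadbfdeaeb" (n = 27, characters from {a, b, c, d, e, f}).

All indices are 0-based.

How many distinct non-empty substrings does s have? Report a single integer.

350

rank→(start, suffix):
  0 → (16, 'aaadbfdeaeb')
  1 → (17, 'aadbfdeaeb')
  2 → (9, 'abeaeebaaadbfdeaeb')
  3 → (18, 'adbfdeaeb')
  4 → (24, 'aeb')
  5 → (12, 'aeebaaadbfdeaeb')
  6 → (26, 'b')
  7 → (15, 'baaadbfdeaeb')
  8 → (1, 'bbeccebdabeaeebaaadbfdeaeb')
  9 → (7, 'bdabeaeebaaadbfdeaeb')
  10 → (10, 'beaeebaaadbfdeaeb')
  11 → (2, 'beccebdabeaeebaaadbfdeaeb')
  12 → (20, 'bfdeaeb')
  13 → (0, 'cbbeccebdabeaeebaaadbfdeaeb')
  14 → (4, 'ccebdabeaeebaaadbfdeaeb')
  15 → (5, 'cebdabeaeebaaadbfdeaeb')
  16 → (8, 'dabeaeebaaadbfdeaeb')
  17 → (19, 'dbfdeaeb')
  18 → (22, 'deaeb')
  19 → (23, 'eaeb')
  20 → (11, 'eaeebaaadbfdeaeb')
  21 → (25, 'eb')
  22 → (14, 'ebaaadbfdeaeb')
  23 → (6, 'ebdabeaeebaaadbfdeaeb')
  24 → (3, 'eccebdabeaeebaaadbfdeaeb')
  25 → (13, 'eebaaadbfdeaeb')
  26 → (21, 'fdeaeb')

SA = [16, 17, 9, 18, 24, 12, 26, 15, 1, 7, 10, 2, 20, 0, 4, 5, 8, 19, 22, 23, 11, 25, 14, 6, 3, 13, 21]
i: (SA[i-1],SA[i]) lcp shared
  1: (16,17) 2 'aa'
  2: (17,9) 1 'a'
  3: (9,18) 1 'a'
  4: (18,24) 1 'a'
  5: (24,12) 2 'ae'
  6: (12,26) 0 ''
  7: (26,15) 1 'b'
  8: (15,1) 1 'b'
  9: (1,7) 1 'b'
  10: (7,10) 1 'b'
  11: (10,2) 2 'be'
  12: (2,20) 1 'b'
  13: (20,0) 0 ''
  14: (0,4) 1 'c'
  15: (4,5) 1 'c'
  16: (5,8) 0 ''
  17: (8,19) 1 'd'
  18: (19,22) 1 'd'
  19: (22,23) 0 ''
  20: (23,11) 3 'eae'
  21: (11,25) 1 'e'
  22: (25,14) 2 'eb'
  23: (14,6) 2 'eb'
  24: (6,3) 1 'e'
  25: (3,13) 1 'e'
  26: (13,21) 0 ''

n(n+1)/2 = 27·28/2 = 378
Σ LCP = 0 + 2 + 1 + 1 + 1 + 2 + 0 + 1 + 1 + 1 + 1 + 2 + 1 + 0 + 1 + 1 + 0 + 1 + 1 + 0 + 3 + 1 + 2 + 2 + 1 + 1 + 0 = 28
distinct = 378 − 28 = 350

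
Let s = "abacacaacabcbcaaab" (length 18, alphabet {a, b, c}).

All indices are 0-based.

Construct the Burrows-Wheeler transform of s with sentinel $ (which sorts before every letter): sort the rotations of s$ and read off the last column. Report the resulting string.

bcaca$ccabaacabaaab

rank  rotation             last
    0  $abacacaacabcbcaaab  b
    1  aaab$abacacaacabcbc  c
    2  aab$abacacaacabcbca  a
    3  aacabcbcaaab$abacac  c
    4  ab$abacacaacabcbcaa  a
    5  abacacaacabcbcaaab$  $
    6  abcbcaaab$abacacaac  c
    7  acaacabcbcaaab$abac  c
    8  acabcbcaaab$abacaca  a
    9  acacaacabcbcaaab$ab  b
   10  b$abacacaacabcbcaaa  a
   11  bacacaacabcbcaaab$a  a
   12  bcaaab$abacacaacabc  c
   13  bcbcaaab$abacacaaca  a
   14  caaab$abacacaacabcb  b
   15  caacabcbcaaab$abaca  a
   16  cabcbcaaab$abacacaa  a
   17  cacaacabcbcaaab$aba  a
   18  cbcaaab$abacacaacab  b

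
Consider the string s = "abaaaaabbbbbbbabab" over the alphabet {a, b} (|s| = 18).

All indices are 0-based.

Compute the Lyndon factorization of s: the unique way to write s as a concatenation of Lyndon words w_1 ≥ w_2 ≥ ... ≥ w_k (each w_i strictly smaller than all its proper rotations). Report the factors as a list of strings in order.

emit factor 1: 'ab' (i=0, period=2)
emit factor 2: 'aaaaabbbbbbbabab' (i=2, period=16)

["ab", "aaaaabbbbbbbabab"]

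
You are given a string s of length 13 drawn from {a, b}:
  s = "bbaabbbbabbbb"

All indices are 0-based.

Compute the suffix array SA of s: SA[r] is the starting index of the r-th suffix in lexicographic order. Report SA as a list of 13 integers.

rank→(start, suffix):
  0 → (2, 'aabbbbabbbb')
  1 → (8, 'abbbb')
  2 → (3, 'abbbbabbbb')
  3 → (12, 'b')
  4 → (1, 'baabbbbabbbb')
  5 → (7, 'babbbb')
  6 → (11, 'bb')
  7 → (0, 'bbaabbbbabbbb')
  8 → (6, 'bbabbbb')
  9 → (10, 'bbb')
  10 → (5, 'bbbabbbb')
  11 → (9, 'bbbb')
  12 → (4, 'bbbbabbbb')

[2, 8, 3, 12, 1, 7, 11, 0, 6, 10, 5, 9, 4]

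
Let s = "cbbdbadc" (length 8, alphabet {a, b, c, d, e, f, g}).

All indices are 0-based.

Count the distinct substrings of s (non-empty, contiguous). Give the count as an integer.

rank→(start, suffix):
  0 → (5, 'adc')
  1 → (4, 'badc')
  2 → (1, 'bbdbadc')
  3 → (2, 'bdbadc')
  4 → (7, 'c')
  5 → (0, 'cbbdbadc')
  6 → (3, 'dbadc')
  7 → (6, 'dc')

SA = [5, 4, 1, 2, 7, 0, 3, 6]
i: (SA[i-1],SA[i]) lcp shared
  1: (5,4) 0 ''
  2: (4,1) 1 'b'
  3: (1,2) 1 'b'
  4: (2,7) 0 ''
  5: (7,0) 1 'c'
  6: (0,3) 0 ''
  7: (3,6) 1 'd'

n(n+1)/2 = 8·9/2 = 36
Σ LCP = 0 + 0 + 1 + 1 + 0 + 1 + 0 + 1 = 4
distinct = 36 − 4 = 32

32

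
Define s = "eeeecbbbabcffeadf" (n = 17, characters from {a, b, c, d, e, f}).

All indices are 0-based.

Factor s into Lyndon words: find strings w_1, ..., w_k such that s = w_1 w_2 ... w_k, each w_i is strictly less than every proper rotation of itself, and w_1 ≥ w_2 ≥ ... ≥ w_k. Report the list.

emit factor 1: 'e' (i=0, period=1)
emit factor 2: 'e' (i=1, period=1)
emit factor 3: 'e' (i=2, period=1)
emit factor 4: 'e' (i=3, period=1)
emit factor 5: 'c' (i=4, period=1)
emit factor 6: 'b' (i=5, period=1)
emit factor 7: 'b' (i=6, period=1)
emit factor 8: 'b' (i=7, period=1)
emit factor 9: 'abcffeadf' (i=8, period=9)

["e", "e", "e", "e", "c", "b", "b", "b", "abcffeadf"]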